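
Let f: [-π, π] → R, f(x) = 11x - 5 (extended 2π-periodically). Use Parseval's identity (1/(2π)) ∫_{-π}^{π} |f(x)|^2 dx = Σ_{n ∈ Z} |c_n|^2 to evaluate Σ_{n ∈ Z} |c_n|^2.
Σ |c_n|^2 = 121π^2/3 + 25

Expand and integrate term by term over [-π, π]:
  ∫ (11x)^2 dx = 121·(2π^3/3); ∫ 2·11·(-5)·x dx = 0 (odd integrand); ∫ (-5)^2 dx = 25·2π.
So (1/(2π)) ∫_{-π}^{π} (11x - 5)^2 dx = 121π^2/3 + 25 = 121π^2/3 + 25.
Parseval ⇒ Σ |c_n|^2 = 121π^2/3 + 25.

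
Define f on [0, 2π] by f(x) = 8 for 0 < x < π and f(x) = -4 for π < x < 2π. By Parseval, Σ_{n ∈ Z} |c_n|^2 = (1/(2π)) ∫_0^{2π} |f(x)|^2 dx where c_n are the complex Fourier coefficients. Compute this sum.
Σ |c_n|^2 = 40

Parseval equates the L^2 energy of f (normalised by 1/(2π)) with the ℓ^2 sum of its Fourier coefficients: (1/(2π)) ∫_0^{2π} |f|^2 = Σ |c_n|^2.
Compute the left side: (1/(2π)) [∫_0^π 8^2 dx + ∫_π^{2π} (-4)^2 dx] = (1/(2π)) · (64π + 16π) = (64 + 16)/2 = 40.
So Σ_{n ∈ Z} |c_n|^2 = 40.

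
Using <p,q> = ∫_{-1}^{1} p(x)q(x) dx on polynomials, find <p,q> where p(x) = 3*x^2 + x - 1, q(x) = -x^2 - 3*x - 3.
<p,q> = -38/15

Expand the product: p(x)·q(x) = -3*x^4 - 10*x^3 - 11*x^2 + 3.
∫_{-1}^{1} of each monomial x^k gives [2/(k+1) if k even, 0 if k odd]. Integrating term-by-term (or equivalently evaluating the antiderivative F(x) = -3*x^5/5 - 5*x^4/2 - 11*x^3/3 + 3*x at the endpoints):
  F(1) − F(−1) = -113/30 − (-37/30) = -38/15.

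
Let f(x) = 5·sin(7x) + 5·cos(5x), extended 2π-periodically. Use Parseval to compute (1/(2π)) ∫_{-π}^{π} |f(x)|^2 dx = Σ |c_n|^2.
Σ |c_n|^2 = 25

Expand |f|^2 and use orthogonality of {sin(nx), cos(mx)} on [-π, π]:
  ∫_{-π}^{π} sin(nx)^2 dx = π, ∫ cos(mx)^2 dx = π, and cross terms integrate to 0.
So ∫_{-π}^{π} f(x)^2 dx = 5^2 · π + 5^2 · π = (25 + 25)π.
Divide by 2π: (25 + 25)/2 = 25.
By Parseval, this equals Σ |c_n|^2.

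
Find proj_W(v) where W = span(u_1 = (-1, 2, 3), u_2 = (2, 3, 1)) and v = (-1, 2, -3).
proj_W(v) = (1, 0, -1)

Set up U = [u_1 | ... | u_2] ∈ R^(3×2). The projector onto W = col(U) is P = U (U^T U)^(-1) U^T.
Compute U^T U =
  [14, 7]
  [7, 14],
and U^T v = (-4, 1).
Solve U^T U · c = U^T v for the coefficients: c = (-3/7, 2/7). The projection is proj_W(v) = U c.
Check: (v - proj_W(v)) · u_1 = 0  (should be 0).
Check: (v - proj_W(v)) · u_2 = 0  (should be 0).
Result: proj_W(v) = (1, 0, -1).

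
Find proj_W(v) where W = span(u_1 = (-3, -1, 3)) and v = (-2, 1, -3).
proj_W(v) = (12/19, 4/19, -12/19)

Set up U = [u_1 | ... | u_1] ∈ R^(3×1). The projector onto W = col(U) is P = U (U^T U)^(-1) U^T.
Compute U^T U =
  [19],
and U^T v = (-4).
Solve U^T U · c = U^T v for the coefficients: c = (-4/19). The projection is proj_W(v) = U c.
Check: (v - proj_W(v)) · u_1 = 0  (should be 0).
Result: proj_W(v) = (12/19, 4/19, -12/19).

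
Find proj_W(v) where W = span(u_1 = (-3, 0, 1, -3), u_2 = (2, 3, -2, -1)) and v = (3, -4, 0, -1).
proj_W(v) = (149/317, -375/317, 117/317, 524/317)

Set up U = [u_1 | ... | u_2] ∈ R^(4×2). The projector onto W = col(U) is P = U (U^T U)^(-1) U^T.
Compute U^T U =
  [19, -5]
  [-5, 18],
and U^T v = (-6, -5).
Solve U^T U · c = U^T v for the coefficients: c = (-133/317, -125/317). The projection is proj_W(v) = U c.
Check: (v - proj_W(v)) · u_1 = 0  (should be 0).
Check: (v - proj_W(v)) · u_2 = 0  (should be 0).
Result: proj_W(v) = (149/317, -375/317, 117/317, 524/317).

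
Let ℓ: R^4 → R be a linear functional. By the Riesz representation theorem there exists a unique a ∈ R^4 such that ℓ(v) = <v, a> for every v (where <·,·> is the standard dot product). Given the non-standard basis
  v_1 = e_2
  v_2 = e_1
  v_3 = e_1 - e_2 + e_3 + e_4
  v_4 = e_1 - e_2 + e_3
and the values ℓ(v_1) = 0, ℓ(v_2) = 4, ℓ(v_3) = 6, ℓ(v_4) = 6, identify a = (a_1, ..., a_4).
a = (4, 0, 2, 0)

Write a = (a_1, ..., a_4) in the standard basis. For each basis vector v_i, ℓ(v_i) = <v_i, a> is a linear equation in the a_j's. Collect the n equations into a matrix system V a = ℓ, where row i of V is v_i (expressed in the standard basis). Since V is invertible (lower-triangular with 1s on the diagonal, up to permutation), solve by back-substitution:
  V =
[[0, 1, 0, 0],
 [1, 0, 0, 0],
 [1, -1, 1, 1],
 [1, -1, 1, 0]]
  V a = (0, 4, 6, 6)
Solving gives a = (4, 0, 2, 0).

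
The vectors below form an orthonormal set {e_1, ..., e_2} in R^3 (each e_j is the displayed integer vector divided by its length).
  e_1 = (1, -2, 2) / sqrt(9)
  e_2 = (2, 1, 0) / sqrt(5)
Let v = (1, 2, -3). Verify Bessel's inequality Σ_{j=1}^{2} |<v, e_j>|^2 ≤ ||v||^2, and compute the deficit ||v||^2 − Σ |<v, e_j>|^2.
Σ |<v, e_j>|^2 = 61/5; ||v||^2 = 14; deficit = 9/5

Write each e_j = u_j / sqrt(<u_j, u_j>) where u_j is the displayed integer vector. Then <v, e_j> = <v, u_j> / sqrt(<u_j, u_j>), so |<v, e_j>|^2 = <v, u_j>^2 / <u_j, u_j>.
Coefficients: <v, e_1> = -9/sqrt(9), <v, e_2> = 4/sqrt(5).
Square and sum: Σ |<v, e_j>|^2 = 61/5.
Compute ||v||^2 = v·v = 14.
Deficit = 14 − 61/5 = 9/5 ≥ 0, confirming Bessel's inequality. (The deficit equals ||v − Σ <v,e_j> e_j||^2, the squared distance from v to span{e_j}.)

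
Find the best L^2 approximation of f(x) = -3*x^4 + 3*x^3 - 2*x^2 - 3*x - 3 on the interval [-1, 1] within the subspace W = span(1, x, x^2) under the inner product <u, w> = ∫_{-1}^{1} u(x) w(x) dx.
g(x) = -32*x^2/7 - 6*x/5 - 96/35

The best approximation g ∈ W is the orthogonal projection of f onto W. Writing g = a_0 + a_1 x + a_2 x^2, the coefficients solve the normal equations G · a = b where
  G_{ij} = <φ_i, φ_j> and b_i = <f, φ_i>, with φ_0 = 1, φ_1 = x, φ_2 = x^2.
G =
  [2, 0, 2/3]
  [0, 2/3, 0]
  [2/3, 0, 2/5],
b = (-128/15, -4/5, -128/35).
Solving gives a_0 = -96/35, a_1 = -6/5, a_2 = -32/7, so
  g(x) = -32*x^2/7 - 6*x/5 - 96/35.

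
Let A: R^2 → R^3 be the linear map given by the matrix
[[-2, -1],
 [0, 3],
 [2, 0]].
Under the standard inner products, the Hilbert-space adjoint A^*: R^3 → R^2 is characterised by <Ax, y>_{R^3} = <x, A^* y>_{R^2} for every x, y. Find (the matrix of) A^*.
A^* = A^T =
[[-2, 0, 2],
 [-1, 3, 0]]

For real matrices with standard dot products, the defining identity <Ax, y> = <x, A^* y> gives (Ax)^T y = x^T (A^*) y, i.e. x^T A^T y = x^T (A^*) y. Since this holds for all x, y, we must have A^* = A^T. Therefore
A^* =
[[-2, 0, 2],
 [-1, 3, 0]].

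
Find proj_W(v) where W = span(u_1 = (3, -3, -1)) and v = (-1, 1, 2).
proj_W(v) = (-24/19, 24/19, 8/19)

Set up U = [u_1 | ... | u_1] ∈ R^(3×1). The projector onto W = col(U) is P = U (U^T U)^(-1) U^T.
Compute U^T U =
  [19],
and U^T v = (-8).
Solve U^T U · c = U^T v for the coefficients: c = (-8/19). The projection is proj_W(v) = U c.
Check: (v - proj_W(v)) · u_1 = 0  (should be 0).
Result: proj_W(v) = (-24/19, 24/19, 8/19).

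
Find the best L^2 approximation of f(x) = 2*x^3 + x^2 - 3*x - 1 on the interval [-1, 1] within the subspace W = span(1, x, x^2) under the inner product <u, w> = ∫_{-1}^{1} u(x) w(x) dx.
g(x) = x^2 - 9*x/5 - 1

The best approximation g ∈ W is the orthogonal projection of f onto W. Writing g = a_0 + a_1 x + a_2 x^2, the coefficients solve the normal equations G · a = b where
  G_{ij} = <φ_i, φ_j> and b_i = <f, φ_i>, with φ_0 = 1, φ_1 = x, φ_2 = x^2.
G =
  [2, 0, 2/3]
  [0, 2/3, 0]
  [2/3, 0, 2/5],
b = (-4/3, -6/5, -4/15).
Solving gives a_0 = -1, a_1 = -9/5, a_2 = 1, so
  g(x) = x^2 - 9*x/5 - 1.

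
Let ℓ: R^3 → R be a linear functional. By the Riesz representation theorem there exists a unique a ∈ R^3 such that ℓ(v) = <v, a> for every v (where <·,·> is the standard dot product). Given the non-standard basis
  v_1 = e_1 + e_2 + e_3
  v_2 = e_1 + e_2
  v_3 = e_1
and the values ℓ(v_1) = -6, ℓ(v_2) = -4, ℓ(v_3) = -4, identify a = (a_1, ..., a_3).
a = (-4, 0, -2)

Write a = (a_1, ..., a_3) in the standard basis. For each basis vector v_i, ℓ(v_i) = <v_i, a> is a linear equation in the a_j's. Collect the n equations into a matrix system V a = ℓ, where row i of V is v_i (expressed in the standard basis). Since V is invertible (lower-triangular with 1s on the diagonal, up to permutation), solve by back-substitution:
  V =
[[1, 1, 1],
 [1, 1, 0],
 [1, 0, 0]]
  V a = (-6, -4, -4)
Solving gives a = (-4, 0, -2).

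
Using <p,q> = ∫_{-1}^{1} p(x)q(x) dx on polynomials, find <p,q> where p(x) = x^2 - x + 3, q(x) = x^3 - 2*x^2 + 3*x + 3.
<p,q> = 64/5

Expand the product: p(x)·q(x) = x^5 - 3*x^4 + 8*x^3 - 6*x^2 + 6*x + 9.
∫_{-1}^{1} of each monomial x^k gives [2/(k+1) if k even, 0 if k odd]. Integrating term-by-term (or equivalently evaluating the antiderivative F(x) = x^6/6 - 3*x^5/5 + 2*x^4 - 2*x^3 + 3*x^2 + 9*x at the endpoints):
  F(1) − F(−1) = 347/30 − (-37/30) = 64/5.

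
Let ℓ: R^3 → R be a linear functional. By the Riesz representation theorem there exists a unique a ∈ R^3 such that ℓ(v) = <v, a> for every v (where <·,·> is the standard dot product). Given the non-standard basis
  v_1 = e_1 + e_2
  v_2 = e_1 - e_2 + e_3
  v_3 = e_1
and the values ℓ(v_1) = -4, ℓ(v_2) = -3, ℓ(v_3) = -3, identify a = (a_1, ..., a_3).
a = (-3, -1, -1)

Write a = (a_1, ..., a_3) in the standard basis. For each basis vector v_i, ℓ(v_i) = <v_i, a> is a linear equation in the a_j's. Collect the n equations into a matrix system V a = ℓ, where row i of V is v_i (expressed in the standard basis). Since V is invertible (lower-triangular with 1s on the diagonal, up to permutation), solve by back-substitution:
  V =
[[1, 1, 0],
 [1, -1, 1],
 [1, 0, 0]]
  V a = (-4, -3, -3)
Solving gives a = (-3, -1, -1).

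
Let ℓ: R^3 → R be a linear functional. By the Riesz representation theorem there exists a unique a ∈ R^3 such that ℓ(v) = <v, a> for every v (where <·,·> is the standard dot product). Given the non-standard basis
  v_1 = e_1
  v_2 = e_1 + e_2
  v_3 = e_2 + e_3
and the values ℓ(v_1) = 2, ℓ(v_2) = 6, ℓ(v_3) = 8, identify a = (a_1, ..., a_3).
a = (2, 4, 4)

Write a = (a_1, ..., a_3) in the standard basis. For each basis vector v_i, ℓ(v_i) = <v_i, a> is a linear equation in the a_j's. Collect the n equations into a matrix system V a = ℓ, where row i of V is v_i (expressed in the standard basis). Since V is invertible (lower-triangular with 1s on the diagonal, up to permutation), solve by back-substitution:
  V =
[[1, 0, 0],
 [1, 1, 0],
 [0, 1, 1]]
  V a = (2, 6, 8)
Solving gives a = (2, 4, 4).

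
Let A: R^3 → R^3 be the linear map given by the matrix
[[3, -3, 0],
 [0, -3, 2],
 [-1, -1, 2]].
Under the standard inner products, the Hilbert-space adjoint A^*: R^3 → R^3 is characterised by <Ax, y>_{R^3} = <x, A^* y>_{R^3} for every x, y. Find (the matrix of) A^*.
A^* = A^T =
[[3, 0, -1],
 [-3, -3, -1],
 [0, 2, 2]]

For real matrices with standard dot products, the defining identity <Ax, y> = <x, A^* y> gives (Ax)^T y = x^T (A^*) y, i.e. x^T A^T y = x^T (A^*) y. Since this holds for all x, y, we must have A^* = A^T. Therefore
A^* =
[[3, 0, -1],
 [-3, -3, -1],
 [0, 2, 2]].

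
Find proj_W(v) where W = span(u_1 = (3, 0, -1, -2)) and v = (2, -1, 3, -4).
proj_W(v) = (33/14, 0, -11/14, -11/7)

Set up U = [u_1 | ... | u_1] ∈ R^(4×1). The projector onto W = col(U) is P = U (U^T U)^(-1) U^T.
Compute U^T U =
  [14],
and U^T v = (11).
Solve U^T U · c = U^T v for the coefficients: c = (11/14). The projection is proj_W(v) = U c.
Check: (v - proj_W(v)) · u_1 = 0  (should be 0).
Result: proj_W(v) = (33/14, 0, -11/14, -11/7).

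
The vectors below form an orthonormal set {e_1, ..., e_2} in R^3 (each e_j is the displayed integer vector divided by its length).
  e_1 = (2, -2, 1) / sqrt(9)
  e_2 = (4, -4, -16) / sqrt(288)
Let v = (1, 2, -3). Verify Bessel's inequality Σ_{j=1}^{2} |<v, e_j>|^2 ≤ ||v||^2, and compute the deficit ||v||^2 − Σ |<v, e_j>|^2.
Σ |<v, e_j>|^2 = 19/2; ||v||^2 = 14; deficit = 9/2

Write each e_j = u_j / sqrt(<u_j, u_j>) where u_j is the displayed integer vector. Then <v, e_j> = <v, u_j> / sqrt(<u_j, u_j>), so |<v, e_j>|^2 = <v, u_j>^2 / <u_j, u_j>.
Coefficients: <v, e_1> = -5/sqrt(9), <v, e_2> = 44/sqrt(288).
Square and sum: Σ |<v, e_j>|^2 = 19/2.
Compute ||v||^2 = v·v = 14.
Deficit = 14 − 19/2 = 9/2 ≥ 0, confirming Bessel's inequality. (The deficit equals ||v − Σ <v,e_j> e_j||^2, the squared distance from v to span{e_j}.)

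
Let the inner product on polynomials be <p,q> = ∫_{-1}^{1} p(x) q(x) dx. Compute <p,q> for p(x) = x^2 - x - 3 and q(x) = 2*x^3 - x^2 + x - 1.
<p,q> = 82/15

Expand the product: p(x)·q(x) = 2*x^5 - 3*x^4 - 4*x^3 + x^2 - 2*x + 3.
∫_{-1}^{1} of each monomial x^k gives [2/(k+1) if k even, 0 if k odd]. Integrating term-by-term (or equivalently evaluating the antiderivative F(x) = x^6/3 - 3*x^5/5 - x^4 + x^3/3 - x^2 + 3*x at the endpoints):
  F(1) − F(−1) = 16/15 − (-22/5) = 82/15.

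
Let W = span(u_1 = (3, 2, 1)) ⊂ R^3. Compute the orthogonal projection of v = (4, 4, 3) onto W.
proj_W(v) = (69/14, 23/7, 23/14)

Set up U = [u_1 | ... | u_1] ∈ R^(3×1). The projector onto W = col(U) is P = U (U^T U)^(-1) U^T.
Compute U^T U =
  [14],
and U^T v = (23).
Solve U^T U · c = U^T v for the coefficients: c = (23/14). The projection is proj_W(v) = U c.
Check: (v - proj_W(v)) · u_1 = 0  (should be 0).
Result: proj_W(v) = (69/14, 23/7, 23/14).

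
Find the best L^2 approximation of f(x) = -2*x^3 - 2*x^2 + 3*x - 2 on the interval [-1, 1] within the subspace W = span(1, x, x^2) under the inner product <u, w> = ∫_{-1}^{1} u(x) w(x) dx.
g(x) = -2*x^2 + 9*x/5 - 2

The best approximation g ∈ W is the orthogonal projection of f onto W. Writing g = a_0 + a_1 x + a_2 x^2, the coefficients solve the normal equations G · a = b where
  G_{ij} = <φ_i, φ_j> and b_i = <f, φ_i>, with φ_0 = 1, φ_1 = x, φ_2 = x^2.
G =
  [2, 0, 2/3]
  [0, 2/3, 0]
  [2/3, 0, 2/5],
b = (-16/3, 6/5, -32/15).
Solving gives a_0 = -2, a_1 = 9/5, a_2 = -2, so
  g(x) = -2*x^2 + 9*x/5 - 2.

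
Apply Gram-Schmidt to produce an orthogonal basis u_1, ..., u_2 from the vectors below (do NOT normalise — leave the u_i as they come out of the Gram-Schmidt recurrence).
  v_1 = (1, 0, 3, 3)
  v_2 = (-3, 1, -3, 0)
Orthogonal basis:
  u_1 = (1, 0, 3, 3)
  u_2 = (-45/19, 1, -21/19, 36/19)

Apply the Gram-Schmidt recurrence
  u_1 = v_1
  u_i = v_i − Σ_{j<i} ((v_i · u_j) / (u_j · u_j)) · u_j.

Step by step this gives:
  u_1 = (1, 0, 3, 3)
  u_2 = (-45/19, 1, -21/19, 36/19)

Orthogonality check:
  u_2 · u_1 = 0 (should be 0)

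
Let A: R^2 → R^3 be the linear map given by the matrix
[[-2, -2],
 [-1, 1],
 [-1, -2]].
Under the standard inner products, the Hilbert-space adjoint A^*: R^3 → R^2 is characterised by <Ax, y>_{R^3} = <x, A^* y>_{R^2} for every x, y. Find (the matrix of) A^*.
A^* = A^T =
[[-2, -1, -1],
 [-2, 1, -2]]

For real matrices with standard dot products, the defining identity <Ax, y> = <x, A^* y> gives (Ax)^T y = x^T (A^*) y, i.e. x^T A^T y = x^T (A^*) y. Since this holds for all x, y, we must have A^* = A^T. Therefore
A^* =
[[-2, -1, -1],
 [-2, 1, -2]].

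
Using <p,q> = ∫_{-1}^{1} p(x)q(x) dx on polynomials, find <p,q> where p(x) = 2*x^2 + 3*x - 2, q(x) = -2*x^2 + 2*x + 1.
<p,q> = 12/5

Expand the product: p(x)·q(x) = -4*x^4 - 2*x^3 + 12*x^2 - x - 2.
∫_{-1}^{1} of each monomial x^k gives [2/(k+1) if k even, 0 if k odd]. Integrating term-by-term (or equivalently evaluating the antiderivative F(x) = -4*x^5/5 - x^4/2 + 4*x^3 - x^2/2 - 2*x at the endpoints):
  F(1) − F(−1) = 1/5 − (-11/5) = 12/5.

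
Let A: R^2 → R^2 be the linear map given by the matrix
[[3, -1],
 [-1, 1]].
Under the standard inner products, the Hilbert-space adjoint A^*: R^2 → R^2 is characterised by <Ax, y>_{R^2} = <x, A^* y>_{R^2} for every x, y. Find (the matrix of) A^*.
A^* = A^T =
[[3, -1],
 [-1, 1]]

For real matrices with standard dot products, the defining identity <Ax, y> = <x, A^* y> gives (Ax)^T y = x^T (A^*) y, i.e. x^T A^T y = x^T (A^*) y. Since this holds for all x, y, we must have A^* = A^T. Therefore
A^* =
[[3, -1],
 [-1, 1]].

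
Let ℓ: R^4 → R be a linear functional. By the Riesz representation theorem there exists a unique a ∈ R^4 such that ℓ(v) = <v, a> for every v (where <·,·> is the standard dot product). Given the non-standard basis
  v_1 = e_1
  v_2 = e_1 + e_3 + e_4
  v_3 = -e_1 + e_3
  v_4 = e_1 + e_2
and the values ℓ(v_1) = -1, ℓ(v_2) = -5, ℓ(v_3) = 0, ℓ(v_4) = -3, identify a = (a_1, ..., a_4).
a = (-1, -2, -1, -3)

Write a = (a_1, ..., a_4) in the standard basis. For each basis vector v_i, ℓ(v_i) = <v_i, a> is a linear equation in the a_j's. Collect the n equations into a matrix system V a = ℓ, where row i of V is v_i (expressed in the standard basis). Since V is invertible (lower-triangular with 1s on the diagonal, up to permutation), solve by back-substitution:
  V =
[[1, 0, 0, 0],
 [1, 0, 1, 1],
 [-1, 0, 1, 0],
 [1, 1, 0, 0]]
  V a = (-1, -5, 0, -3)
Solving gives a = (-1, -2, -1, -3).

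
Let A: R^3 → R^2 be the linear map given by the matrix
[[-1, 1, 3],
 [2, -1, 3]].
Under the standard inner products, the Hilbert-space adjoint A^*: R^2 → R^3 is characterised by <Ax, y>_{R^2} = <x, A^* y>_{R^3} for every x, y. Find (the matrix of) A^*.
A^* = A^T =
[[-1, 2],
 [1, -1],
 [3, 3]]

For real matrices with standard dot products, the defining identity <Ax, y> = <x, A^* y> gives (Ax)^T y = x^T (A^*) y, i.e. x^T A^T y = x^T (A^*) y. Since this holds for all x, y, we must have A^* = A^T. Therefore
A^* =
[[-1, 2],
 [1, -1],
 [3, 3]].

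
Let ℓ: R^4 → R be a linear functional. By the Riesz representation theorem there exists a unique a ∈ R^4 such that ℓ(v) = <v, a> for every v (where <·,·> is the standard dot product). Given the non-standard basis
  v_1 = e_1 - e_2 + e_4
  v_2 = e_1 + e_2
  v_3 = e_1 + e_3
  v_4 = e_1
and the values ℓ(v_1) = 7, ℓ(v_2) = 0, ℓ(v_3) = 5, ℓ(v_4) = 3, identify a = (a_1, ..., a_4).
a = (3, -3, 2, 1)

Write a = (a_1, ..., a_4) in the standard basis. For each basis vector v_i, ℓ(v_i) = <v_i, a> is a linear equation in the a_j's. Collect the n equations into a matrix system V a = ℓ, where row i of V is v_i (expressed in the standard basis). Since V is invertible (lower-triangular with 1s on the diagonal, up to permutation), solve by back-substitution:
  V =
[[1, -1, 0, 1],
 [1, 1, 0, 0],
 [1, 0, 1, 0],
 [1, 0, 0, 0]]
  V a = (7, 0, 5, 3)
Solving gives a = (3, -3, 2, 1).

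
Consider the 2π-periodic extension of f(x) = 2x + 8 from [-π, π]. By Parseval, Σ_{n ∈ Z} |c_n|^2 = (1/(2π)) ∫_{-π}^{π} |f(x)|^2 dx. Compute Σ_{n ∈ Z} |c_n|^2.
Σ |c_n|^2 = 4π^2/3 + 64

Expand and integrate term by term over [-π, π]:
  ∫ (2x)^2 dx = 4·(2π^3/3); ∫ 2·2·(8)·x dx = 0 (odd integrand); ∫ 8^2 dx = 64·2π.
So (1/(2π)) ∫_{-π}^{π} (2x + 8)^2 dx = 4π^2/3 + 64 = 4π^2/3 + 64.
Parseval ⇒ Σ |c_n|^2 = 4π^2/3 + 64.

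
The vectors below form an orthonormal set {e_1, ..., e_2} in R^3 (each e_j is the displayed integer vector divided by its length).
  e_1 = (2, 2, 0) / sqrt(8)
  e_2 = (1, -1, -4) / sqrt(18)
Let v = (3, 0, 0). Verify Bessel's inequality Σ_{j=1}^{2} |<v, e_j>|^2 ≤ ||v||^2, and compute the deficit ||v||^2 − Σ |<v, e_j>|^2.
Σ |<v, e_j>|^2 = 5; ||v||^2 = 9; deficit = 4

Write each e_j = u_j / sqrt(<u_j, u_j>) where u_j is the displayed integer vector. Then <v, e_j> = <v, u_j> / sqrt(<u_j, u_j>), so |<v, e_j>|^2 = <v, u_j>^2 / <u_j, u_j>.
Coefficients: <v, e_1> = 6/sqrt(8), <v, e_2> = 3/sqrt(18).
Square and sum: Σ |<v, e_j>|^2 = 5.
Compute ||v||^2 = v·v = 9.
Deficit = 9 − 5 = 4 ≥ 0, confirming Bessel's inequality. (The deficit equals ||v − Σ <v,e_j> e_j||^2, the squared distance from v to span{e_j}.)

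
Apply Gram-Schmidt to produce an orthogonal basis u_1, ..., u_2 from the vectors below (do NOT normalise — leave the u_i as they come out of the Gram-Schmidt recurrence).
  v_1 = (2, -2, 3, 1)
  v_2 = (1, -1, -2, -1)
Orthogonal basis:
  u_1 = (2, -2, 3, 1)
  u_2 = (4/3, -4/3, -3/2, -5/6)

Apply the Gram-Schmidt recurrence
  u_1 = v_1
  u_i = v_i − Σ_{j<i} ((v_i · u_j) / (u_j · u_j)) · u_j.

Step by step this gives:
  u_1 = (2, -2, 3, 1)
  u_2 = (4/3, -4/3, -3/2, -5/6)

Orthogonality check:
  u_2 · u_1 = 0 (should be 0)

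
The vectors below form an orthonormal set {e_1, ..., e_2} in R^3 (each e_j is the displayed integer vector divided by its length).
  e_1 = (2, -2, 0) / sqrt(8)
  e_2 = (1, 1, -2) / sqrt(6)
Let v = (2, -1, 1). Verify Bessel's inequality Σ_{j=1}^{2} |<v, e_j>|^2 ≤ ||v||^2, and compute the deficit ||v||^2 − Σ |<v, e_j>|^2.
Σ |<v, e_j>|^2 = 14/3; ||v||^2 = 6; deficit = 4/3

Write each e_j = u_j / sqrt(<u_j, u_j>) where u_j is the displayed integer vector. Then <v, e_j> = <v, u_j> / sqrt(<u_j, u_j>), so |<v, e_j>|^2 = <v, u_j>^2 / <u_j, u_j>.
Coefficients: <v, e_1> = 6/sqrt(8), <v, e_2> = -1/sqrt(6).
Square and sum: Σ |<v, e_j>|^2 = 14/3.
Compute ||v||^2 = v·v = 6.
Deficit = 6 − 14/3 = 4/3 ≥ 0, confirming Bessel's inequality. (The deficit equals ||v − Σ <v,e_j> e_j||^2, the squared distance from v to span{e_j}.)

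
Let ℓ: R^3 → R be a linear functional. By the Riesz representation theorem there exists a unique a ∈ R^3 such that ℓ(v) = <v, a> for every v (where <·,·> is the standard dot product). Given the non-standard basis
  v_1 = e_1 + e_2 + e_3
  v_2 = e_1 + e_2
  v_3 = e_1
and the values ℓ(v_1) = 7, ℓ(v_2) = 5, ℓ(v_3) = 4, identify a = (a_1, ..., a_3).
a = (4, 1, 2)

Write a = (a_1, ..., a_3) in the standard basis. For each basis vector v_i, ℓ(v_i) = <v_i, a> is a linear equation in the a_j's. Collect the n equations into a matrix system V a = ℓ, where row i of V is v_i (expressed in the standard basis). Since V is invertible (lower-triangular with 1s on the diagonal, up to permutation), solve by back-substitution:
  V =
[[1, 1, 1],
 [1, 1, 0],
 [1, 0, 0]]
  V a = (7, 5, 4)
Solving gives a = (4, 1, 2).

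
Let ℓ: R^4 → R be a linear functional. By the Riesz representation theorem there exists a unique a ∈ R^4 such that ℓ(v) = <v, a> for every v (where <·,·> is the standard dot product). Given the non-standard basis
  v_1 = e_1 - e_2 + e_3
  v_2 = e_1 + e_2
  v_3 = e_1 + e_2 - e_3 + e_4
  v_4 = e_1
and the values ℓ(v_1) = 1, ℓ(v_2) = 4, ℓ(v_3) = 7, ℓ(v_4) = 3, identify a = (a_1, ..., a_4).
a = (3, 1, -1, 2)

Write a = (a_1, ..., a_4) in the standard basis. For each basis vector v_i, ℓ(v_i) = <v_i, a> is a linear equation in the a_j's. Collect the n equations into a matrix system V a = ℓ, where row i of V is v_i (expressed in the standard basis). Since V is invertible (lower-triangular with 1s on the diagonal, up to permutation), solve by back-substitution:
  V =
[[1, -1, 1, 0],
 [1, 1, 0, 0],
 [1, 1, -1, 1],
 [1, 0, 0, 0]]
  V a = (1, 4, 7, 3)
Solving gives a = (3, 1, -1, 2).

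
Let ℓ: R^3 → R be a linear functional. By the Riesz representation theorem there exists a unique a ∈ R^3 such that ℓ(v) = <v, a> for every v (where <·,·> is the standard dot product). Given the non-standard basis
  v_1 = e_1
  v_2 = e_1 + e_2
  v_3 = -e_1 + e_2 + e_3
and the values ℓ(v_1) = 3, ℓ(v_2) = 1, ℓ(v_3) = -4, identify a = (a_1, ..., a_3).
a = (3, -2, 1)

Write a = (a_1, ..., a_3) in the standard basis. For each basis vector v_i, ℓ(v_i) = <v_i, a> is a linear equation in the a_j's. Collect the n equations into a matrix system V a = ℓ, where row i of V is v_i (expressed in the standard basis). Since V is invertible (lower-triangular with 1s on the diagonal, up to permutation), solve by back-substitution:
  V =
[[1, 0, 0],
 [1, 1, 0],
 [-1, 1, 1]]
  V a = (3, 1, -4)
Solving gives a = (3, -2, 1).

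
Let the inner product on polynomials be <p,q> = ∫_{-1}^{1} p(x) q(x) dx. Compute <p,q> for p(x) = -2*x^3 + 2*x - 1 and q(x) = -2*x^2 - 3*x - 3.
<p,q> = 86/15

Expand the product: p(x)·q(x) = 4*x^5 + 6*x^4 + 2*x^3 - 4*x^2 - 3*x + 3.
∫_{-1}^{1} of each monomial x^k gives [2/(k+1) if k even, 0 if k odd]. Integrating term-by-term (or equivalently evaluating the antiderivative F(x) = 2*x^6/3 + 6*x^5/5 + x^4/2 - 4*x^3/3 - 3*x^2/2 + 3*x at the endpoints):
  F(1) − F(−1) = 38/15 − (-16/5) = 86/15.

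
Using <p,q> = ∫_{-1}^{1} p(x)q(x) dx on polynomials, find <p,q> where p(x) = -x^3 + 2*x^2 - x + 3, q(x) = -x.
<p,q> = 16/15

Expand the product: p(x)·q(x) = x^4 - 2*x^3 + x^2 - 3*x.
∫_{-1}^{1} of each monomial x^k gives [2/(k+1) if k even, 0 if k odd]. Integrating term-by-term (or equivalently evaluating the antiderivative F(x) = x^5/5 - x^4/2 + x^3/3 - 3*x^2/2 at the endpoints):
  F(1) − F(−1) = -22/15 − (-38/15) = 16/15.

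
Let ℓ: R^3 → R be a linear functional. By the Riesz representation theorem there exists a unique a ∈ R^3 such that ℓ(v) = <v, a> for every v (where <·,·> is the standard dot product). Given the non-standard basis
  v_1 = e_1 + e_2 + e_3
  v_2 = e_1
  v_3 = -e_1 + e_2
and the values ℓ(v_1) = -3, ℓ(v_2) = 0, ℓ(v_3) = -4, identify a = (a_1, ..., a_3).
a = (0, -4, 1)

Write a = (a_1, ..., a_3) in the standard basis. For each basis vector v_i, ℓ(v_i) = <v_i, a> is a linear equation in the a_j's. Collect the n equations into a matrix system V a = ℓ, where row i of V is v_i (expressed in the standard basis). Since V is invertible (lower-triangular with 1s on the diagonal, up to permutation), solve by back-substitution:
  V =
[[1, 1, 1],
 [1, 0, 0],
 [-1, 1, 0]]
  V a = (-3, 0, -4)
Solving gives a = (0, -4, 1).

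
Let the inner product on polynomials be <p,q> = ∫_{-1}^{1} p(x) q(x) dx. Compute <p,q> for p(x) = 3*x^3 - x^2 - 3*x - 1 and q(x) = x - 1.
<p,q> = 28/15

Expand the product: p(x)·q(x) = 3*x^4 - 4*x^3 - 2*x^2 + 2*x + 1.
∫_{-1}^{1} of each monomial x^k gives [2/(k+1) if k even, 0 if k odd]. Integrating term-by-term (or equivalently evaluating the antiderivative F(x) = 3*x^5/5 - x^4 - 2*x^3/3 + x^2 + x at the endpoints):
  F(1) − F(−1) = 14/15 − (-14/15) = 28/15.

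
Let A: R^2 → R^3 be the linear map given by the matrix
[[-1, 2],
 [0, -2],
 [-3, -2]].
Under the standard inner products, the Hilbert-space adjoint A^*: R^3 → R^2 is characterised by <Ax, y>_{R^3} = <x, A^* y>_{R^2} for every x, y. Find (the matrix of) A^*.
A^* = A^T =
[[-1, 0, -3],
 [2, -2, -2]]

For real matrices with standard dot products, the defining identity <Ax, y> = <x, A^* y> gives (Ax)^T y = x^T (A^*) y, i.e. x^T A^T y = x^T (A^*) y. Since this holds for all x, y, we must have A^* = A^T. Therefore
A^* =
[[-1, 0, -3],
 [2, -2, -2]].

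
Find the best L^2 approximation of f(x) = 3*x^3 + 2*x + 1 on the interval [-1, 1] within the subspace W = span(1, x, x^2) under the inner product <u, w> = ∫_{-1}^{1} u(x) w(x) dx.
g(x) = 19*x/5 + 1

The best approximation g ∈ W is the orthogonal projection of f onto W. Writing g = a_0 + a_1 x + a_2 x^2, the coefficients solve the normal equations G · a = b where
  G_{ij} = <φ_i, φ_j> and b_i = <f, φ_i>, with φ_0 = 1, φ_1 = x, φ_2 = x^2.
G =
  [2, 0, 2/3]
  [0, 2/3, 0]
  [2/3, 0, 2/5],
b = (2, 38/15, 2/3).
Solving gives a_0 = 1, a_1 = 19/5, a_2 = 0, so
  g(x) = 19*x/5 + 1.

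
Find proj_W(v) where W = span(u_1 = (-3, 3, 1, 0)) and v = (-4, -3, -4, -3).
proj_W(v) = (3/19, -3/19, -1/19, 0)

Set up U = [u_1 | ... | u_1] ∈ R^(4×1). The projector onto W = col(U) is P = U (U^T U)^(-1) U^T.
Compute U^T U =
  [19],
and U^T v = (-1).
Solve U^T U · c = U^T v for the coefficients: c = (-1/19). The projection is proj_W(v) = U c.
Check: (v - proj_W(v)) · u_1 = 0  (should be 0).
Result: proj_W(v) = (3/19, -3/19, -1/19, 0).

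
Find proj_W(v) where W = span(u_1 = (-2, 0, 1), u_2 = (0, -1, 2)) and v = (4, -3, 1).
proj_W(v) = (30/7, -13/7, 11/7)

Set up U = [u_1 | ... | u_2] ∈ R^(3×2). The projector onto W = col(U) is P = U (U^T U)^(-1) U^T.
Compute U^T U =
  [5, 2]
  [2, 5],
and U^T v = (-7, 5).
Solve U^T U · c = U^T v for the coefficients: c = (-15/7, 13/7). The projection is proj_W(v) = U c.
Check: (v - proj_W(v)) · u_1 = 0  (should be 0).
Check: (v - proj_W(v)) · u_2 = 0  (should be 0).
Result: proj_W(v) = (30/7, -13/7, 11/7).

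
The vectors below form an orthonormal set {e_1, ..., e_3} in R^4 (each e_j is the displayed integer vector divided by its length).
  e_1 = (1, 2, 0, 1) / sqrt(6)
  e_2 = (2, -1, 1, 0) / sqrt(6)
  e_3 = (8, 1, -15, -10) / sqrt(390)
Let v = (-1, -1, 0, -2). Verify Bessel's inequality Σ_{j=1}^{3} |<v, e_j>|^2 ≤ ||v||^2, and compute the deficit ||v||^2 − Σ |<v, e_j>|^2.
Σ |<v, e_j>|^2 = 1811/390; ||v||^2 = 6; deficit = 529/390

Write each e_j = u_j / sqrt(<u_j, u_j>) where u_j is the displayed integer vector. Then <v, e_j> = <v, u_j> / sqrt(<u_j, u_j>), so |<v, e_j>|^2 = <v, u_j>^2 / <u_j, u_j>.
Coefficients: <v, e_1> = -5/sqrt(6), <v, e_2> = -1/sqrt(6), <v, e_3> = 11/sqrt(390).
Square and sum: Σ |<v, e_j>|^2 = 1811/390.
Compute ||v||^2 = v·v = 6.
Deficit = 6 − 1811/390 = 529/390 ≥ 0, confirming Bessel's inequality. (The deficit equals ||v − Σ <v,e_j> e_j||^2, the squared distance from v to span{e_j}.)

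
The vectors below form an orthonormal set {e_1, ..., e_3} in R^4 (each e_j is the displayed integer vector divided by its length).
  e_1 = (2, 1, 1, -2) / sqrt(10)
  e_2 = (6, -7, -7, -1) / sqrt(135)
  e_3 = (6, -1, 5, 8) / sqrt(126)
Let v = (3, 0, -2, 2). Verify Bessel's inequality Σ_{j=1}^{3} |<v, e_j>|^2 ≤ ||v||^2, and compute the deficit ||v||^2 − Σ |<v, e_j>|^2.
Σ |<v, e_j>|^2 = 236/21; ||v||^2 = 17; deficit = 121/21

Write each e_j = u_j / sqrt(<u_j, u_j>) where u_j is the displayed integer vector. Then <v, e_j> = <v, u_j> / sqrt(<u_j, u_j>), so |<v, e_j>|^2 = <v, u_j>^2 / <u_j, u_j>.
Coefficients: <v, e_1> = 0/sqrt(10), <v, e_2> = 30/sqrt(135), <v, e_3> = 24/sqrt(126).
Square and sum: Σ |<v, e_j>|^2 = 236/21.
Compute ||v||^2 = v·v = 17.
Deficit = 17 − 236/21 = 121/21 ≥ 0, confirming Bessel's inequality. (The deficit equals ||v − Σ <v,e_j> e_j||^2, the squared distance from v to span{e_j}.)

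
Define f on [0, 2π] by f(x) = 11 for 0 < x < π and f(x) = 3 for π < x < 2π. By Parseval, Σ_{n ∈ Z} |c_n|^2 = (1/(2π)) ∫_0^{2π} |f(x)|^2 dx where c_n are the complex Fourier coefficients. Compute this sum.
Σ |c_n|^2 = 65

Parseval equates the L^2 energy of f (normalised by 1/(2π)) with the ℓ^2 sum of its Fourier coefficients: (1/(2π)) ∫_0^{2π} |f|^2 = Σ |c_n|^2.
Compute the left side: (1/(2π)) [∫_0^π 11^2 dx + ∫_π^{2π} 3^2 dx] = (1/(2π)) · (121π + 9π) = (121 + 9)/2 = 65.
So Σ_{n ∈ Z} |c_n|^2 = 65.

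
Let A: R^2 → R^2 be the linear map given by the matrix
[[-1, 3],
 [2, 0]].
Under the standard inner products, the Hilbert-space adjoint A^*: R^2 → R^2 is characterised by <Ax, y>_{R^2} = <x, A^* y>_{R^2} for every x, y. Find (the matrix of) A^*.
A^* = A^T =
[[-1, 2],
 [3, 0]]

For real matrices with standard dot products, the defining identity <Ax, y> = <x, A^* y> gives (Ax)^T y = x^T (A^*) y, i.e. x^T A^T y = x^T (A^*) y. Since this holds for all x, y, we must have A^* = A^T. Therefore
A^* =
[[-1, 2],
 [3, 0]].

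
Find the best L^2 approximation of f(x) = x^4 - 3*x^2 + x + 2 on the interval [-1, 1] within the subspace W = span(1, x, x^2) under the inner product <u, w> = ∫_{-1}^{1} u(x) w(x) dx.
g(x) = -15*x^2/7 + x + 67/35

The best approximation g ∈ W is the orthogonal projection of f onto W. Writing g = a_0 + a_1 x + a_2 x^2, the coefficients solve the normal equations G · a = b where
  G_{ij} = <φ_i, φ_j> and b_i = <f, φ_i>, with φ_0 = 1, φ_1 = x, φ_2 = x^2.
G =
  [2, 0, 2/3]
  [0, 2/3, 0]
  [2/3, 0, 2/5],
b = (12/5, 2/3, 44/105).
Solving gives a_0 = 67/35, a_1 = 1, a_2 = -15/7, so
  g(x) = -15*x^2/7 + x + 67/35.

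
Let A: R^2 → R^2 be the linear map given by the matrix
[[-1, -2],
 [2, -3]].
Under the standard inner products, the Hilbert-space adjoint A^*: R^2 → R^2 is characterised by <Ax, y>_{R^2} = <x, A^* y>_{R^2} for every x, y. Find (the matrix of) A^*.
A^* = A^T =
[[-1, 2],
 [-2, -3]]

For real matrices with standard dot products, the defining identity <Ax, y> = <x, A^* y> gives (Ax)^T y = x^T (A^*) y, i.e. x^T A^T y = x^T (A^*) y. Since this holds for all x, y, we must have A^* = A^T. Therefore
A^* =
[[-1, 2],
 [-2, -3]].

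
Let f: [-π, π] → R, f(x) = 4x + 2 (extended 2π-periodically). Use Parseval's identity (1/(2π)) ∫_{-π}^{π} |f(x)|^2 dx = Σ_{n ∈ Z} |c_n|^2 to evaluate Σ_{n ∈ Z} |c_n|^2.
Σ |c_n|^2 = 16π^2/3 + 4

Expand and integrate term by term over [-π, π]:
  ∫ (4x)^2 dx = 16·(2π^3/3); ∫ 2·4·(2)·x dx = 0 (odd integrand); ∫ 2^2 dx = 4·2π.
So (1/(2π)) ∫_{-π}^{π} (4x + 2)^2 dx = 16π^2/3 + 4 = 16π^2/3 + 4.
Parseval ⇒ Σ |c_n|^2 = 16π^2/3 + 4.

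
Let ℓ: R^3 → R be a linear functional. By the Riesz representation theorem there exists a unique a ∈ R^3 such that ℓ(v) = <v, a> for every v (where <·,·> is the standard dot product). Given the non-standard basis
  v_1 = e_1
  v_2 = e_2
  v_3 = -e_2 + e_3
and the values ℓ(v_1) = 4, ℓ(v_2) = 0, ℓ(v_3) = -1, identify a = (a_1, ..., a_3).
a = (4, 0, -1)

Write a = (a_1, ..., a_3) in the standard basis. For each basis vector v_i, ℓ(v_i) = <v_i, a> is a linear equation in the a_j's. Collect the n equations into a matrix system V a = ℓ, where row i of V is v_i (expressed in the standard basis). Since V is invertible (lower-triangular with 1s on the diagonal, up to permutation), solve by back-substitution:
  V =
[[1, 0, 0],
 [0, 1, 0],
 [0, -1, 1]]
  V a = (4, 0, -1)
Solving gives a = (4, 0, -1).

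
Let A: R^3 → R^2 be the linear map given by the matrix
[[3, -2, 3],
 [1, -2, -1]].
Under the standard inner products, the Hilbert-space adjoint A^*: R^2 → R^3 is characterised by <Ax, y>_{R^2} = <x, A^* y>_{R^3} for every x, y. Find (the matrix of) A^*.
A^* = A^T =
[[3, 1],
 [-2, -2],
 [3, -1]]

For real matrices with standard dot products, the defining identity <Ax, y> = <x, A^* y> gives (Ax)^T y = x^T (A^*) y, i.e. x^T A^T y = x^T (A^*) y. Since this holds for all x, y, we must have A^* = A^T. Therefore
A^* =
[[3, 1],
 [-2, -2],
 [3, -1]].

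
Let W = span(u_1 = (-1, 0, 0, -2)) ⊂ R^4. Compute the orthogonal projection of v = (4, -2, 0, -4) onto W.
proj_W(v) = (-4/5, 0, 0, -8/5)

Set up U = [u_1 | ... | u_1] ∈ R^(4×1). The projector onto W = col(U) is P = U (U^T U)^(-1) U^T.
Compute U^T U =
  [5],
and U^T v = (4).
Solve U^T U · c = U^T v for the coefficients: c = (4/5). The projection is proj_W(v) = U c.
Check: (v - proj_W(v)) · u_1 = 0  (should be 0).
Result: proj_W(v) = (-4/5, 0, 0, -8/5).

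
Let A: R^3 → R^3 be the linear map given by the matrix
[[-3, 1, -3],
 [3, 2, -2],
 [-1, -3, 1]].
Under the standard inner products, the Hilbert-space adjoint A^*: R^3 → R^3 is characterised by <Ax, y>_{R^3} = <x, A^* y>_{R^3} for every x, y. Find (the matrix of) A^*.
A^* = A^T =
[[-3, 3, -1],
 [1, 2, -3],
 [-3, -2, 1]]

For real matrices with standard dot products, the defining identity <Ax, y> = <x, A^* y> gives (Ax)^T y = x^T (A^*) y, i.e. x^T A^T y = x^T (A^*) y. Since this holds for all x, y, we must have A^* = A^T. Therefore
A^* =
[[-3, 3, -1],
 [1, 2, -3],
 [-3, -2, 1]].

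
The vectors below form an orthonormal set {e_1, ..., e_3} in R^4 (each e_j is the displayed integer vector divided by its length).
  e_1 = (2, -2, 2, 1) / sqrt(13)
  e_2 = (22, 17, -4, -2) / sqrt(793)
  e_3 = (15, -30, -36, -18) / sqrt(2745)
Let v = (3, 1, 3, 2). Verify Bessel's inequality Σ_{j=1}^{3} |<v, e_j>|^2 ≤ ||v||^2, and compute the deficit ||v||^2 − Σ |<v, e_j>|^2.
Σ |<v, e_j>|^2 = 114/5; ||v||^2 = 23; deficit = 1/5

Write each e_j = u_j / sqrt(<u_j, u_j>) where u_j is the displayed integer vector. Then <v, e_j> = <v, u_j> / sqrt(<u_j, u_j>), so |<v, e_j>|^2 = <v, u_j>^2 / <u_j, u_j>.
Coefficients: <v, e_1> = 12/sqrt(13), <v, e_2> = 67/sqrt(793), <v, e_3> = -129/sqrt(2745).
Square and sum: Σ |<v, e_j>|^2 = 114/5.
Compute ||v||^2 = v·v = 23.
Deficit = 23 − 114/5 = 1/5 ≥ 0, confirming Bessel's inequality. (The deficit equals ||v − Σ <v,e_j> e_j||^2, the squared distance from v to span{e_j}.)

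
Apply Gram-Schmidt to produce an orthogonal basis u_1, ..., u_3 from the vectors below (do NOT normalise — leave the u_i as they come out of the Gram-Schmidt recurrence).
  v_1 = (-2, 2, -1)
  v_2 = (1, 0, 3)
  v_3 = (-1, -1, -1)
Orthogonal basis:
  u_1 = (-2, 2, -1)
  u_2 = (-1/9, 10/9, 22/9)
  u_3 = (-54/65, -9/13, 18/65)

Apply the Gram-Schmidt recurrence
  u_1 = v_1
  u_i = v_i − Σ_{j<i} ((v_i · u_j) / (u_j · u_j)) · u_j.

Step by step this gives:
  u_1 = (-2, 2, -1)
  u_2 = (-1/9, 10/9, 22/9)
  u_3 = (-54/65, -9/13, 18/65)

Orthogonality check:
  u_2 · u_1 = 0 (should be 0)
  u_3 · u_1 = 0 (should be 0)
  u_3 · u_2 = 0 (should be 0)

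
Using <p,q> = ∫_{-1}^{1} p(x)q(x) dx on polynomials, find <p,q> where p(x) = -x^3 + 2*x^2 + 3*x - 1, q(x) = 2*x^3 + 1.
<p,q> = 122/105

Expand the product: p(x)·q(x) = -2*x^6 + 4*x^5 + 6*x^4 - 3*x^3 + 2*x^2 + 3*x - 1.
∫_{-1}^{1} of each monomial x^k gives [2/(k+1) if k even, 0 if k odd]. Integrating term-by-term (or equivalently evaluating the antiderivative F(x) = -2*x^7/7 + 2*x^6/3 + 6*x^5/5 - 3*x^4/4 + 2*x^3/3 + 3*x^2/2 - x at the endpoints):
  F(1) − F(−1) = 839/420 − (117/140) = 122/105.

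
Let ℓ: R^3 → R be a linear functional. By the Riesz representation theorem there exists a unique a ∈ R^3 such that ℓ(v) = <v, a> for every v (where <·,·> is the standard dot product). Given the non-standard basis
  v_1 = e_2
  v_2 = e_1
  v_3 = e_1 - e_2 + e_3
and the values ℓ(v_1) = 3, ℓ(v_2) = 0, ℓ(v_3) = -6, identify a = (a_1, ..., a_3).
a = (0, 3, -3)

Write a = (a_1, ..., a_3) in the standard basis. For each basis vector v_i, ℓ(v_i) = <v_i, a> is a linear equation in the a_j's. Collect the n equations into a matrix system V a = ℓ, where row i of V is v_i (expressed in the standard basis). Since V is invertible (lower-triangular with 1s on the diagonal, up to permutation), solve by back-substitution:
  V =
[[0, 1, 0],
 [1, 0, 0],
 [1, -1, 1]]
  V a = (3, 0, -6)
Solving gives a = (0, 3, -3).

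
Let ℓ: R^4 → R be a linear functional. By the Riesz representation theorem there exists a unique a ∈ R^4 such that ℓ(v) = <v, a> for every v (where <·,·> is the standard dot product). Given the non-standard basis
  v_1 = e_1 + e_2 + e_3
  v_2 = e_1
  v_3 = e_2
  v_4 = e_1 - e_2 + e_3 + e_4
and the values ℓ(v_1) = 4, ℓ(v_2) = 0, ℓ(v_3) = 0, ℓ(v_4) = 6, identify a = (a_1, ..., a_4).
a = (0, 0, 4, 2)

Write a = (a_1, ..., a_4) in the standard basis. For each basis vector v_i, ℓ(v_i) = <v_i, a> is a linear equation in the a_j's. Collect the n equations into a matrix system V a = ℓ, where row i of V is v_i (expressed in the standard basis). Since V is invertible (lower-triangular with 1s on the diagonal, up to permutation), solve by back-substitution:
  V =
[[1, 1, 1, 0],
 [1, 0, 0, 0],
 [0, 1, 0, 0],
 [1, -1, 1, 1]]
  V a = (4, 0, 0, 6)
Solving gives a = (0, 0, 4, 2).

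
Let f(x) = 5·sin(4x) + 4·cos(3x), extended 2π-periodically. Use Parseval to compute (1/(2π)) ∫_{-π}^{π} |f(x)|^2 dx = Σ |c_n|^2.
Σ |c_n|^2 = 41/2

Expand |f|^2 and use orthogonality of {sin(nx), cos(mx)} on [-π, π]:
  ∫_{-π}^{π} sin(nx)^2 dx = π, ∫ cos(mx)^2 dx = π, and cross terms integrate to 0.
So ∫_{-π}^{π} f(x)^2 dx = 5^2 · π + 4^2 · π = (25 + 16)π.
Divide by 2π: (25 + 16)/2 = 41/2.
By Parseval, this equals Σ |c_n|^2.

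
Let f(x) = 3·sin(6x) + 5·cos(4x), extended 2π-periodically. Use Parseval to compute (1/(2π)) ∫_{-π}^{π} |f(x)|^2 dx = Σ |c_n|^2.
Σ |c_n|^2 = 17

Expand |f|^2 and use orthogonality of {sin(nx), cos(mx)} on [-π, π]:
  ∫_{-π}^{π} sin(nx)^2 dx = π, ∫ cos(mx)^2 dx = π, and cross terms integrate to 0.
So ∫_{-π}^{π} f(x)^2 dx = 3^2 · π + 5^2 · π = (9 + 25)π.
Divide by 2π: (9 + 25)/2 = 17.
By Parseval, this equals Σ |c_n|^2.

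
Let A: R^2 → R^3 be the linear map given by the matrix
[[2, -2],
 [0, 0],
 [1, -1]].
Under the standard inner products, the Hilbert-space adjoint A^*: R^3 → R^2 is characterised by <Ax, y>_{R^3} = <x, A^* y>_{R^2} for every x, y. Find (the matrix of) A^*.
A^* = A^T =
[[2, 0, 1],
 [-2, 0, -1]]

For real matrices with standard dot products, the defining identity <Ax, y> = <x, A^* y> gives (Ax)^T y = x^T (A^*) y, i.e. x^T A^T y = x^T (A^*) y. Since this holds for all x, y, we must have A^* = A^T. Therefore
A^* =
[[2, 0, 1],
 [-2, 0, -1]].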